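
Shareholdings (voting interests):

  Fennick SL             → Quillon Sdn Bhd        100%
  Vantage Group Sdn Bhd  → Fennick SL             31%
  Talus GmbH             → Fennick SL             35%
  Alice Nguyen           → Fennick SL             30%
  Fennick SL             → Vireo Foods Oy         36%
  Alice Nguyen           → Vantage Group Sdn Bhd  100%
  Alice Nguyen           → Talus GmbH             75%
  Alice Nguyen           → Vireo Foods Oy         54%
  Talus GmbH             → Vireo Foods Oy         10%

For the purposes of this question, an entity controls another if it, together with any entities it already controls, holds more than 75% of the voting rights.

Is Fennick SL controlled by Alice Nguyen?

Alice holds 100% of Vantage, so Alice controls Vantage.
In Fennick, Alice's side holds only 30% + 31% = 61%, not > 75%.
So Alice does not control Fennick.

No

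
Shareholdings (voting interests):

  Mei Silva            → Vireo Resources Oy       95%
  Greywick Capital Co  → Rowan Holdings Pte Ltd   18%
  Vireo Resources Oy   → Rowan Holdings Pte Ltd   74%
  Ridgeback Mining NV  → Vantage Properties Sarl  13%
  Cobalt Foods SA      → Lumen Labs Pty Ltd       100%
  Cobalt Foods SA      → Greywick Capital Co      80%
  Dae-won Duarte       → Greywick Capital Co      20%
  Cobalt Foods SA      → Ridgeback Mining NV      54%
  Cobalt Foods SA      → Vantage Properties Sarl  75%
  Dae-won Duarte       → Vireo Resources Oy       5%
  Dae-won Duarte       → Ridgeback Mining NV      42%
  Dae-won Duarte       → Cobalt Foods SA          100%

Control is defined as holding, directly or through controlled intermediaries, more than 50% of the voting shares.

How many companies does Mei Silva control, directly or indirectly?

2

Mei holds 95% of Vireo, so Mei controls Vireo.
Vireo holds 74% of Rowan, so Mei controls Rowan.
No other company's threshold is met.
Mei controls 2 companies.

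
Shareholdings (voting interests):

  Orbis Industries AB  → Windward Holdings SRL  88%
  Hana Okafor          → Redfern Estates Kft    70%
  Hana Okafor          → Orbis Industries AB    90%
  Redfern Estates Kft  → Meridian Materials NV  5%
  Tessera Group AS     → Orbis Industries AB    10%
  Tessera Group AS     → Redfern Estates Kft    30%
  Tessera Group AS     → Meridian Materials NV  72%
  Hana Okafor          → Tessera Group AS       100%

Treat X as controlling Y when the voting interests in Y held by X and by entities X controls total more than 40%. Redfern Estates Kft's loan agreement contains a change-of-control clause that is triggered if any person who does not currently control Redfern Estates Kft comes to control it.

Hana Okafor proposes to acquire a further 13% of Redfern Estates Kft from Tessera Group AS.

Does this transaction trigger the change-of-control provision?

No

The purchase adds only to Hana's holdings (Tessera's stake shrinks), so Hana is the only person who could newly come to control Redfern.
Hana holds 100% of Tessera, so Hana controls Tessera.
Hana and Tessera together hold 70% + 30% = 100% of Redfern, so Hana controls Redfern.
So Hana already controls Redfern before the transaction.
After the purchase, Hana's direct stake in Redfern rises to 70% + 13% = 83%, and Tessera's stake falls to 17%.
Hana controlled Redfern already, so this is not a new person acquiring control; every other person's position is unchanged or reduced.
No new person acquires control, so the clause is not triggered.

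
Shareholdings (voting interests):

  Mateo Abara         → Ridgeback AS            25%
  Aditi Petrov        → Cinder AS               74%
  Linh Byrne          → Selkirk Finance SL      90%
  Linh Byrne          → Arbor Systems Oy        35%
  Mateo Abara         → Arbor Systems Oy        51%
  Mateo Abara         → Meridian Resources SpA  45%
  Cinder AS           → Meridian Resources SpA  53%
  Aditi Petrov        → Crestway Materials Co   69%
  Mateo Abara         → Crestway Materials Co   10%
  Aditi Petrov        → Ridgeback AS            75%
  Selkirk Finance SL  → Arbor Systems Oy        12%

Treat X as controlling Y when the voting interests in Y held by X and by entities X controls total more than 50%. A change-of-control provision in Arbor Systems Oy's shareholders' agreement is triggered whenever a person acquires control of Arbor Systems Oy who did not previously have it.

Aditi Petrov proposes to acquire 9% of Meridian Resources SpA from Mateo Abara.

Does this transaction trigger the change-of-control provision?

No

The purchase adds only to Aditi's holdings (Mateo's stake shrinks), so Aditi is the only person who could newly come to control Arbor.
Aditi holds 69% of Crestway, so Aditi controls Crestway.
Aditi holds 74% of Cinder, so Aditi controls Cinder.
Cinder holds 53% of Meridian, so Aditi controls Meridian.
Aditi holds 75% of Ridgeback, so Aditi controls Ridgeback.
Neither Aditi nor any entity Aditi controls holds any voting interest in Arbor.
So before the transaction, Aditi does not control Arbor.
After the purchase, Aditi holds 9% of Meridian directly, and Mateo's stake falls to 36%.
Cinder and Aditi together hold 53% + 9% = 62% of Meridian, so Aditi controls Meridian.
After the transaction, neither Aditi nor any entity Aditi controls holds a voting interest in Arbor, so Aditi still does not control it.
No new person acquires control, so the clause is not triggered.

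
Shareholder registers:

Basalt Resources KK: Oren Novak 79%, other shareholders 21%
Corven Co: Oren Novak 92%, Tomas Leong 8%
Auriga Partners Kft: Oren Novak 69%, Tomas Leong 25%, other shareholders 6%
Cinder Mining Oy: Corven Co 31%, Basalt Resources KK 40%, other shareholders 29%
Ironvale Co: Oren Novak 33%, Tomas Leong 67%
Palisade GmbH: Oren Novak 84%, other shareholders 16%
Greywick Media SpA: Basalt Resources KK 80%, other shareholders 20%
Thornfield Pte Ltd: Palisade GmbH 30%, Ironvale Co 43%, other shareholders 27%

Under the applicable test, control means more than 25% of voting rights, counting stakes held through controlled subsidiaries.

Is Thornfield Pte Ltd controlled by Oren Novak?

Yes

Oren holds 84% of Palisade, so Oren controls Palisade.
Oren holds 33% of Ironvale, so Oren controls Ironvale.
Palisade and Ironvale together hold 30% + 43% = 73% of Thornfield, so Oren controls Thornfield.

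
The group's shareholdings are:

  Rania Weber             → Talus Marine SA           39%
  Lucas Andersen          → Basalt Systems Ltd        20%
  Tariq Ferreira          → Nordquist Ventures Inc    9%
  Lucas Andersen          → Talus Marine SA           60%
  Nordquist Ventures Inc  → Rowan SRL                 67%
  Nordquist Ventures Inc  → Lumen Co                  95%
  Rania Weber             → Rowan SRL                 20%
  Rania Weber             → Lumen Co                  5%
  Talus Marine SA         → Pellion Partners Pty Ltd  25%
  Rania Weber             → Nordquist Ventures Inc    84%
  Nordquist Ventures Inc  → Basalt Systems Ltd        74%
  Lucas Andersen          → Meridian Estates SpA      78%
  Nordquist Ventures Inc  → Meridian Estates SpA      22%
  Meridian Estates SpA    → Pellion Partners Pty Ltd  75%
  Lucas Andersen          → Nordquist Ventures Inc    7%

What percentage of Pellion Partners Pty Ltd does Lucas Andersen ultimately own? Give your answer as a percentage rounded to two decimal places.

Lucas reaches Pellion along 3 paths.
Via Talus: 60% × 25% = 15%.
Via Nordquist → Meridian: 7% × 22% × 75% = 1.155%.
Via Meridian: 78% × 75% = 58.5%.
Total: 15% + 1.155% + 58.5% = 74.655%.
Rounded: 74.66%.

74.66%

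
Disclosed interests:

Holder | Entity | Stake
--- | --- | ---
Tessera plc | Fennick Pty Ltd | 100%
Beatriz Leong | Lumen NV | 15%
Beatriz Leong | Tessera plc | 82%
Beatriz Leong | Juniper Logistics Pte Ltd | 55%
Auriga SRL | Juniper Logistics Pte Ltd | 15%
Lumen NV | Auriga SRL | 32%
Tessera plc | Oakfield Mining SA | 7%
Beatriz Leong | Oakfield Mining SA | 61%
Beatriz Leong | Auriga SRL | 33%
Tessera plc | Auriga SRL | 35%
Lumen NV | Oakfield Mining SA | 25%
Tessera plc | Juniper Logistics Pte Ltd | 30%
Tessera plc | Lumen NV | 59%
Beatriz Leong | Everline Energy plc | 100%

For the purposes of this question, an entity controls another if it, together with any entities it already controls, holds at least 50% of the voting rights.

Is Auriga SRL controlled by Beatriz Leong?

Yes

Beatriz holds 82% of Tessera, so Beatriz controls Tessera.
Tessera and Beatriz together hold 59% + 15% = 74% of Lumen, so Beatriz controls Lumen.
Lumen and Beatriz and Tessera together hold 32% + 33% + 35% = 100% of Auriga, so Beatriz controls Auriga.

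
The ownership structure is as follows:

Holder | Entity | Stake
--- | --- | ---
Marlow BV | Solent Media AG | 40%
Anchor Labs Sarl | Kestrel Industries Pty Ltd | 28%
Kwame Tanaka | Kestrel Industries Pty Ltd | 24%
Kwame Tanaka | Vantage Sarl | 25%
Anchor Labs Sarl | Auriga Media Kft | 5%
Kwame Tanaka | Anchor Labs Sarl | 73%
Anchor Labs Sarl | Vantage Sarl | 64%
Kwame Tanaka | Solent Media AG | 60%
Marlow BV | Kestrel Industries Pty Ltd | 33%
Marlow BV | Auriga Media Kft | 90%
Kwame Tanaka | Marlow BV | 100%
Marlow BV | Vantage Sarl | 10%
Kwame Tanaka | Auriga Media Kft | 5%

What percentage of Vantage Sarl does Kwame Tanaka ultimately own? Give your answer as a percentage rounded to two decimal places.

Kwame reaches Vantage along 3 paths.
Direct stake: 25% = 25%.
Via Anchor: 73% × 64% = 46.72%.
Via Marlow: 100% × 10% = 10%.
Total: 25% + 46.72% + 10% = 81.72%.

81.72%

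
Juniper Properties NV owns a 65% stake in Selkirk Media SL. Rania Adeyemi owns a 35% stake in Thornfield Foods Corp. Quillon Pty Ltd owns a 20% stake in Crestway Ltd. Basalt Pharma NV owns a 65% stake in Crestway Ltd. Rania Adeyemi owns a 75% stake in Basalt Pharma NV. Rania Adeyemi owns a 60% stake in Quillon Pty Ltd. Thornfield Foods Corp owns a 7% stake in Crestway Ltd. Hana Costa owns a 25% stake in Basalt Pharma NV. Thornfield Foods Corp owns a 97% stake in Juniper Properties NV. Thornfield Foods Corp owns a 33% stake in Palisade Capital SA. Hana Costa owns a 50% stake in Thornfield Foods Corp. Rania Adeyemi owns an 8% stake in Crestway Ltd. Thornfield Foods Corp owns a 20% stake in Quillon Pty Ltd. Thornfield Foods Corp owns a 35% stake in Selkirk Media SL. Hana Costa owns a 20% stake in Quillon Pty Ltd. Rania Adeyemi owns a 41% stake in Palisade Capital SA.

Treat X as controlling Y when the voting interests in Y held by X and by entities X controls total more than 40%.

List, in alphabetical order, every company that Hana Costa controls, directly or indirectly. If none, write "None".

Juniper Properties NV, Selkirk Media SL, Thornfield Foods Corp

Hana holds 50% of Thornfield, so Hana controls Thornfield.
Thornfield holds 97% of Juniper, so Hana controls Juniper.
Thornfield and Juniper together hold 35% + 65% = 100% of Selkirk, so Hana controls Selkirk.
No other company's threshold is met.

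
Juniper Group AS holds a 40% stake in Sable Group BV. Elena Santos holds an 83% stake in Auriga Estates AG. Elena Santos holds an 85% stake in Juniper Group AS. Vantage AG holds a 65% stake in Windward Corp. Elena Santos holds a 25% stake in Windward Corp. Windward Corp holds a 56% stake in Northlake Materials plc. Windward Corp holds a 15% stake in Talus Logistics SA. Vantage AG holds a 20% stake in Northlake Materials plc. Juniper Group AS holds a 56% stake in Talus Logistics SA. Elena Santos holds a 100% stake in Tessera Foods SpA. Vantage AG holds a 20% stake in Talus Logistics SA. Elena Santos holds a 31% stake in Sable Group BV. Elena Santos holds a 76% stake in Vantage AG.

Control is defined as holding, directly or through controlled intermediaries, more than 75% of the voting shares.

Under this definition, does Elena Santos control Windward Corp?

Elena holds 76% of Vantage, so Elena controls Vantage.
Vantage and Elena together hold 65% + 25% = 90% of Windward, so Elena controls Windward.

Yes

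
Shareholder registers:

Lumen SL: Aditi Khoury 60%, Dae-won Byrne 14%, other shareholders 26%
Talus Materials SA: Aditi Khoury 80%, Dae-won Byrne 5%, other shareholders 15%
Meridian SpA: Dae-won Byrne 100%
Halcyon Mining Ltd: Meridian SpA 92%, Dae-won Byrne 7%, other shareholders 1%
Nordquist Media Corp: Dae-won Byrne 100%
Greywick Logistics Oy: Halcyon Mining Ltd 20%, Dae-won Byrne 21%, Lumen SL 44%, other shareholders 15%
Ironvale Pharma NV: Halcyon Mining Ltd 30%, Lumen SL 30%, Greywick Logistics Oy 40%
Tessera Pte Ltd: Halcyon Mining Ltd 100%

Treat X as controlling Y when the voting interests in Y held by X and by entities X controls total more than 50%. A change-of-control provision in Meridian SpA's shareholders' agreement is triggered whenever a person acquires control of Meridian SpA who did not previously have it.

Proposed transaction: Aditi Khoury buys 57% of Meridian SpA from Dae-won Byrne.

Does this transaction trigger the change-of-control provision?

The purchase adds only to Aditi's holdings (Dae-won's stake shrinks), so Aditi is the only person who could newly come to control Meridian.
Aditi holds 60% of Lumen, so Aditi controls Lumen.
Aditi holds 80% of Talus, so Aditi controls Talus.
Neither Aditi nor any entity Aditi controls holds any voting interest in Meridian.
So before the transaction, Aditi does not control Meridian.
After the purchase, Aditi holds 57% of Meridian directly, and Dae-won's stake falls to 43%.
Aditi holds 57% of Meridian, so Aditi controls Meridian.
Aditi did not control Meridian before and does after, so the clause is triggered.

Yes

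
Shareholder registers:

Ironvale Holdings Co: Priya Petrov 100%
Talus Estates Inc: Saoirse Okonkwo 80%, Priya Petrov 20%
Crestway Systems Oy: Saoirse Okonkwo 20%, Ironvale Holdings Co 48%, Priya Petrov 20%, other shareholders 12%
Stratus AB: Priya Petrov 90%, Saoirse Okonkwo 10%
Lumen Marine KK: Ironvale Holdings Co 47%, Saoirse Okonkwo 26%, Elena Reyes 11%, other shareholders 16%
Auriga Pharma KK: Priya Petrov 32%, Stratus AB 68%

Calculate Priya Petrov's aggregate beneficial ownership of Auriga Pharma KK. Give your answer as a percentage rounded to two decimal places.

Priya reaches Auriga along 2 paths.
Direct stake: 32% = 32%.
Via Stratus: 90% × 68% = 61.2%.
Total: 32% + 61.2% = 93.2%.
Rounded: 93.20%.

93.20%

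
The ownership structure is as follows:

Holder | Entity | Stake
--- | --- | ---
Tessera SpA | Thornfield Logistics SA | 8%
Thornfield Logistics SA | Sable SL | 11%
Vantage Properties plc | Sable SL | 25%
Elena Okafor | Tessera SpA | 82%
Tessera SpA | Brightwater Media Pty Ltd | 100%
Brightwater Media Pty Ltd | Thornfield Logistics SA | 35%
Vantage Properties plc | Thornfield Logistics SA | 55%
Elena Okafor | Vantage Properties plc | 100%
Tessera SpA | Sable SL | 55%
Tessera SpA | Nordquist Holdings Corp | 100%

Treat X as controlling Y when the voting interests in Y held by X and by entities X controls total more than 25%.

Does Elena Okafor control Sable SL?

Elena holds 82% of Tessera, so Elena controls Tessera.
Tessera holds 100% of Brightwater, so Elena controls Brightwater.
Elena holds 100% of Vantage, so Elena controls Vantage.
Vantage and Brightwater and Tessera together hold 55% + 35% + 8% = 98% of Thornfield, so Elena controls Thornfield.
Vantage and Tessera and Thornfield together hold 25% + 55% + 11% = 91% of Sable, so Elena controls Sable.

Yes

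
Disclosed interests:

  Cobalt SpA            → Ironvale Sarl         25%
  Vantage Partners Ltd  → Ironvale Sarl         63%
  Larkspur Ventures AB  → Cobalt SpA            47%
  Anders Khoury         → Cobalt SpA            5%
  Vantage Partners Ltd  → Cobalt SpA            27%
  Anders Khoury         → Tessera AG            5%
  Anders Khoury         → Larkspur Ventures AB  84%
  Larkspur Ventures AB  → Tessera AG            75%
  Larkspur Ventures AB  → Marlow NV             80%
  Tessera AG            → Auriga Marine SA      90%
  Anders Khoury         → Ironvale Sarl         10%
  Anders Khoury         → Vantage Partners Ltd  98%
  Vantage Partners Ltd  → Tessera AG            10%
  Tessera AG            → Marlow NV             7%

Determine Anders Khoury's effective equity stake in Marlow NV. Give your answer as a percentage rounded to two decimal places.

72.65%

Anders reaches Marlow along 4 paths.
Via Larkspur: 84% × 80% = 67.2%.
Via Vantage → Tessera: 98% × 10% × 7% = 0.686%.
Via Larkspur → Tessera: 84% × 75% × 7% = 4.41%.
Via Tessera: 5% × 7% = 0.35%.
Total: 67.2% + 0.686% + 4.41% + 0.35% = 72.646%.
Rounded: 72.65%.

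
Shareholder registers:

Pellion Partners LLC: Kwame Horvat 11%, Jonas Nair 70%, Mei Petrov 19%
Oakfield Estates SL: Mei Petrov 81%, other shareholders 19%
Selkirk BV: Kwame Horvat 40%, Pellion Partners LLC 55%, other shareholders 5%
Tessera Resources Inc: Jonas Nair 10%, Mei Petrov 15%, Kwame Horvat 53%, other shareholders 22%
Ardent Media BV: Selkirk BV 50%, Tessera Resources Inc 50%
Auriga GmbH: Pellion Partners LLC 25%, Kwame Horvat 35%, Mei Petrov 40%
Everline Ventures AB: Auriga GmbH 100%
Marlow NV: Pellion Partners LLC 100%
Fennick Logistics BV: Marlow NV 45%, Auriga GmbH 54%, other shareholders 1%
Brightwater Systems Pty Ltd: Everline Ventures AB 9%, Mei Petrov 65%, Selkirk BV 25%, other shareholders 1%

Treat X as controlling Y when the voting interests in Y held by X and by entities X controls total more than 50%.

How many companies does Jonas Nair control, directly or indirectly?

Jonas holds 70% of Pellion, so Jonas controls Pellion.
Pellion holds 55% of Selkirk, so Jonas controls Selkirk.
Pellion holds 100% of Marlow, so Jonas controls Marlow.
No other company's threshold is met.
Jonas controls 3 companies.

3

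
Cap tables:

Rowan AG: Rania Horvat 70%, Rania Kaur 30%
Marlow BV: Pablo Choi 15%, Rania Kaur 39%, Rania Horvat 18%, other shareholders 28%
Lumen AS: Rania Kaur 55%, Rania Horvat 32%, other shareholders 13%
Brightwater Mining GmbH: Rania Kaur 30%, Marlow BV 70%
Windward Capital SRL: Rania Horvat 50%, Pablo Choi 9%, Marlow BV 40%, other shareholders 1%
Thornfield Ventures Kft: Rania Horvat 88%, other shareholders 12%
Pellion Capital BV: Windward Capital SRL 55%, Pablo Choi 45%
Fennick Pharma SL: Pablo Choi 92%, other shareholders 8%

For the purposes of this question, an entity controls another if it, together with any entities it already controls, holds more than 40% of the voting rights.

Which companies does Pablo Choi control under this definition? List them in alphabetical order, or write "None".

Fennick Pharma SL, Pellion Capital BV

Pablo holds 45% of Pellion, so Pablo controls Pellion.
Pablo holds 92% of Fennick, so Pablo controls Fennick.
No other company's threshold is met.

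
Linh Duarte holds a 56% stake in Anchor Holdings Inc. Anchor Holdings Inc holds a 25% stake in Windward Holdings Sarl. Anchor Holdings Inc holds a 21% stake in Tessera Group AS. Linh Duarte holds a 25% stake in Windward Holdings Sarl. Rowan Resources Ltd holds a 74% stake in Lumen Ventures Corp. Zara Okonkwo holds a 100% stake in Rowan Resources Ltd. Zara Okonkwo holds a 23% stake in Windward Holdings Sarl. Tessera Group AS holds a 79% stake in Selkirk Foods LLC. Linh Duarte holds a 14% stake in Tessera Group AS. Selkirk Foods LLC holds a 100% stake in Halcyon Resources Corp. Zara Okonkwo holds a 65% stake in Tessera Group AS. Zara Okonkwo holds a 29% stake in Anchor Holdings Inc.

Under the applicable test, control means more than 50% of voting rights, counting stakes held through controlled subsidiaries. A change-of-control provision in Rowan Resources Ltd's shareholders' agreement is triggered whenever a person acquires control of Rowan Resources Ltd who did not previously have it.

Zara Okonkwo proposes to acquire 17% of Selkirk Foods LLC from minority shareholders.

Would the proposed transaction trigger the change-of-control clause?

The purchase changes only Zara's holdings, so Zara is the only person who could newly come to control Rowan.
Zara holds 100% of Rowan, so Zara controls Rowan.
So Zara already controls Rowan before the transaction.
After the purchase, Zara holds 17% of Selkirk directly.
Zara controlled Rowan already, so this is not a new person acquiring control; every other person's position is unchanged or reduced.
No new person acquires control, so the clause is not triggered.

No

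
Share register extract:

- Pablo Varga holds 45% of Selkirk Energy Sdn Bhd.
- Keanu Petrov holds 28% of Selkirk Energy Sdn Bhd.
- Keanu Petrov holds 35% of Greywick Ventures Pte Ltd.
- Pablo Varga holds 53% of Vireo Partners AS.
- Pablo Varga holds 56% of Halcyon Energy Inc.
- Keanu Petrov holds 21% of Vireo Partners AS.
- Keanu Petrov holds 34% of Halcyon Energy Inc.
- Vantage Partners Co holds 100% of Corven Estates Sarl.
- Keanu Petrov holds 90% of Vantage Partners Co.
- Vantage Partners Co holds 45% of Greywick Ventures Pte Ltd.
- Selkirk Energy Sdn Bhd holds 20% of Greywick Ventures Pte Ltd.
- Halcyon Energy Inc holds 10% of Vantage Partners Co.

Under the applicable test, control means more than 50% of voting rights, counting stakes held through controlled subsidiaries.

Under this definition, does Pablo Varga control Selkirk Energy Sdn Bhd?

No

Pablo holds 56% of Halcyon, so Pablo controls Halcyon.
Pablo holds 53% of Vireo, so Pablo controls Vireo.
In Selkirk, Pablo's side holds only 45%, not > 50%.
So Pablo does not control Selkirk.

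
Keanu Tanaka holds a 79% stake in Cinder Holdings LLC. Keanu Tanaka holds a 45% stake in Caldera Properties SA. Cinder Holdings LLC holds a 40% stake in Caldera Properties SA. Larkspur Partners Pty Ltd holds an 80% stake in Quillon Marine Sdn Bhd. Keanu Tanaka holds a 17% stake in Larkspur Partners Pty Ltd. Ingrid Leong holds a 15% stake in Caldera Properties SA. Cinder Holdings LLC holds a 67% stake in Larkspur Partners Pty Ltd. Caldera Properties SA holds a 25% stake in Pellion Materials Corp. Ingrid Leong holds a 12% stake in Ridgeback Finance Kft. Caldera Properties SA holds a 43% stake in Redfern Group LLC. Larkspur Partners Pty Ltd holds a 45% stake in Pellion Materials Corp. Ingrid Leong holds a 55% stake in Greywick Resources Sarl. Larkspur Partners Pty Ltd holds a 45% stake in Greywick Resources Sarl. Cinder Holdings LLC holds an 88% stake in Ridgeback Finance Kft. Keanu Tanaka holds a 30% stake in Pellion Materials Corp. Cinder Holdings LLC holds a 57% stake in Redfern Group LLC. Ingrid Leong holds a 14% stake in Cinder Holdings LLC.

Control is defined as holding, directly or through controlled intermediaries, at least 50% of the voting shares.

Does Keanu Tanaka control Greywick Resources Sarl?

No

Keanu holds 79% of Cinder, so Keanu controls Cinder.
Cinder and Keanu together hold 67% + 17% = 84% of Larkspur, so Keanu controls Larkspur.
Cinder and Keanu together hold 40% + 45% = 85% of Caldera, so Keanu controls Caldera.
Caldera and Cinder together hold 43% + 57% = 100% of Redfern, so Keanu controls Redfern.
Cinder holds 88% of Ridgeback, so Keanu controls Ridgeback.
Caldera and Larkspur and Keanu together hold 25% + 45% + 30% = 100% of Pellion, so Keanu controls Pellion.
Larkspur holds 80% of Quillon, so Keanu controls Quillon.
In Greywick, Keanu's side holds only 45%, not ≥ 50%.
So Keanu does not control Greywick.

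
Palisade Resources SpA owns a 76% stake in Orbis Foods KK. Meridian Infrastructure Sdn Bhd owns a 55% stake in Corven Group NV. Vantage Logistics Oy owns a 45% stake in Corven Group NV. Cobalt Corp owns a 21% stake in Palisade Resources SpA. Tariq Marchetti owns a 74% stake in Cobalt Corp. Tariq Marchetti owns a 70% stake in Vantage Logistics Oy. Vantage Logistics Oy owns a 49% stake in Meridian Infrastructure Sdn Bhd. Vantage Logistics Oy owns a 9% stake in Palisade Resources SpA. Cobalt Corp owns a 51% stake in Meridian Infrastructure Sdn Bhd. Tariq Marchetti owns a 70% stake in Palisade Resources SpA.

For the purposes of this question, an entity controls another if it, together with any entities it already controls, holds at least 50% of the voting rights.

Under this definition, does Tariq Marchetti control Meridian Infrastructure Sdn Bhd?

Tariq holds 70% of Vantage, so Tariq controls Vantage.
Tariq holds 74% of Cobalt, so Tariq controls Cobalt.
Vantage and Cobalt together hold 49% + 51% = 100% of Meridian, so Tariq controls Meridian.

Yes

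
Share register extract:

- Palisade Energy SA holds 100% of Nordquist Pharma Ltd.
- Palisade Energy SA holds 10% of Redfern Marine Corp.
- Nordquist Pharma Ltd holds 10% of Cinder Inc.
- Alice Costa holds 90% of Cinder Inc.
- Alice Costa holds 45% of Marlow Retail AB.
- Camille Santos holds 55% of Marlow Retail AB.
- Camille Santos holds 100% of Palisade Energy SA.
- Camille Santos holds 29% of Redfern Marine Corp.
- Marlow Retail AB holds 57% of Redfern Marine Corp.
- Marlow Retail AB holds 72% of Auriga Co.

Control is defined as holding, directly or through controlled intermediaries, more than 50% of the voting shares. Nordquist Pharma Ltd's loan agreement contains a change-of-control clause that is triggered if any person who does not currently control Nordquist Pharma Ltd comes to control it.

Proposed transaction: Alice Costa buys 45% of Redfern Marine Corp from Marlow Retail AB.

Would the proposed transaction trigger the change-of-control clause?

The purchase adds only to Alice's holdings (Marlow's stake shrinks), so Alice is the only person who could newly come to control Nordquist.
Alice holds 90% of Cinder, so Alice controls Cinder.
Neither Alice nor any entity Alice controls holds any voting interest in Nordquist.
So before the transaction, Alice does not control Nordquist.
After the purchase, Alice holds 45% of Redfern directly, and Marlow's stake falls to 12%.
Alice's side now holds 45% of Redfern, not > 50%, so Alice still does not control Redfern.
After the transaction, neither Alice nor any entity Alice controls holds a voting interest in Nordquist, so Alice still does not control it.
No new person acquires control, so the clause is not triggered.

No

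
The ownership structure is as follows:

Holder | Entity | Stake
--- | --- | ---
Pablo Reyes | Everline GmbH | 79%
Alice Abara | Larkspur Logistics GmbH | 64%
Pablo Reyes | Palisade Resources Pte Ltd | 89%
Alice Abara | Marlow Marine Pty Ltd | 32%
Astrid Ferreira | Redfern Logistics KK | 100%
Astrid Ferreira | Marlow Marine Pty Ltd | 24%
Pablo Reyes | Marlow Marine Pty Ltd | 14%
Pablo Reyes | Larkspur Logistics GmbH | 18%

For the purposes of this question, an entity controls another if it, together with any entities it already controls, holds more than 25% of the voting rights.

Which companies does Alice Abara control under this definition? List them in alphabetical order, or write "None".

Alice holds 64% of Larkspur, so Alice controls Larkspur.
Alice holds 32% of Marlow, so Alice controls Marlow.
No other company's threshold is met.

Larkspur Logistics GmbH, Marlow Marine Pty Ltd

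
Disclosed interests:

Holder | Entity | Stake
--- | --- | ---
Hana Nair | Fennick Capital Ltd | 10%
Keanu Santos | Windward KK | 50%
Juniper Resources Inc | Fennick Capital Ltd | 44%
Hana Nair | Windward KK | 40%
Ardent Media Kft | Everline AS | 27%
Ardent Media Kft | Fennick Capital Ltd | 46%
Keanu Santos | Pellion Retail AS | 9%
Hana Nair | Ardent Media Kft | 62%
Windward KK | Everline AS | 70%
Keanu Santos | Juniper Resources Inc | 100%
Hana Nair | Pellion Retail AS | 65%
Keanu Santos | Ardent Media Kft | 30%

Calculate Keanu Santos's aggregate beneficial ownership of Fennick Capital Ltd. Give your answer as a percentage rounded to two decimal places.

Keanu reaches Fennick along 2 paths.
Via Juniper: 100% × 44% = 44%.
Via Ardent: 30% × 46% = 13.8%.
Total: 44% + 13.8% = 57.8%.
Rounded: 57.80%.

57.80%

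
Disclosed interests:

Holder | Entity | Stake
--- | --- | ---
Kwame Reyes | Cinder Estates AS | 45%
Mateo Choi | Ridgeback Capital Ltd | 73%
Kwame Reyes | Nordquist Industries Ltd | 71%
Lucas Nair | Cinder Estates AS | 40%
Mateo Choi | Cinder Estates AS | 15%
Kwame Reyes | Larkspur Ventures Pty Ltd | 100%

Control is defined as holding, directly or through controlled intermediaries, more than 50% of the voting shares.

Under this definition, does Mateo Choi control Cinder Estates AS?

No

Mateo holds 73% of Ridgeback, so Mateo controls Ridgeback.
In Cinder, Mateo's side holds only 15%, not > 50%.
So Mateo does not control Cinder.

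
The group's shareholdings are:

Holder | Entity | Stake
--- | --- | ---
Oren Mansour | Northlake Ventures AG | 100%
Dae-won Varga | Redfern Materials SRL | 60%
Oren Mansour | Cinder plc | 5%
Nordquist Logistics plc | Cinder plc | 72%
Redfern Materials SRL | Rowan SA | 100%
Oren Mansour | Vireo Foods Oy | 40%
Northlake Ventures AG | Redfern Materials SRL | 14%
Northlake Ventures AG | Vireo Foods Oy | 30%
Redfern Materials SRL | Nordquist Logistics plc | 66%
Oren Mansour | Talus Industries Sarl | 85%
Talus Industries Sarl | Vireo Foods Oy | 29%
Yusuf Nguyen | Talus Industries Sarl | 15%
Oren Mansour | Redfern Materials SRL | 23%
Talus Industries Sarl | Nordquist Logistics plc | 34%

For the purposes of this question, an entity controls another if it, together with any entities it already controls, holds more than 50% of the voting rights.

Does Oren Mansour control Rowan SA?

Oren holds 85% of Talus, so Oren controls Talus.
Oren holds 100% of Northlake, so Oren controls Northlake.
Talus and Northlake and Oren together hold 29% + 30% + 40% = 99% of Vireo, so Oren controls Vireo.
Neither Oren nor any entity Oren controls holds any voting interest in Rowan.
So Oren does not control Rowan.

No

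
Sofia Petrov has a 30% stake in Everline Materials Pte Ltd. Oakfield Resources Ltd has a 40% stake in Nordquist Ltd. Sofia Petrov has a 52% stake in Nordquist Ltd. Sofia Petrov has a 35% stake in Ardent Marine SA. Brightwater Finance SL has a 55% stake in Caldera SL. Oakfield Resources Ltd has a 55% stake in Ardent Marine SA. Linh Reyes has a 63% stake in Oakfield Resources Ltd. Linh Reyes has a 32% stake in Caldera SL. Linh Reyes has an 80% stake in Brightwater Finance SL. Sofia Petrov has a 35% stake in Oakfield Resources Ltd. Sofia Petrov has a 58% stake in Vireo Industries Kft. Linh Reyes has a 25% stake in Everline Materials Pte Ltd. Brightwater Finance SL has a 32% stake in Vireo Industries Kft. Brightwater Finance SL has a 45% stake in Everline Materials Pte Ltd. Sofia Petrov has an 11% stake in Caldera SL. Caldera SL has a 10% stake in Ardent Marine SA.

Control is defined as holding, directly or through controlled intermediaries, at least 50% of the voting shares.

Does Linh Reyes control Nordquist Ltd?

No

Linh holds 63% of Oakfield, so Linh controls Oakfield.
Linh holds 80% of Brightwater, so Linh controls Brightwater.
Brightwater and Linh together hold 45% + 25% = 70% of Everline, so Linh controls Everline.
Brightwater and Linh together hold 55% + 32% = 87% of Caldera, so Linh controls Caldera.
Caldera and Oakfield together hold 10% + 55% = 65% of Ardent, so Linh controls Ardent.
In Nordquist, Linh's side holds only 40%, not ≥ 50%.
So Linh does not control Nordquist.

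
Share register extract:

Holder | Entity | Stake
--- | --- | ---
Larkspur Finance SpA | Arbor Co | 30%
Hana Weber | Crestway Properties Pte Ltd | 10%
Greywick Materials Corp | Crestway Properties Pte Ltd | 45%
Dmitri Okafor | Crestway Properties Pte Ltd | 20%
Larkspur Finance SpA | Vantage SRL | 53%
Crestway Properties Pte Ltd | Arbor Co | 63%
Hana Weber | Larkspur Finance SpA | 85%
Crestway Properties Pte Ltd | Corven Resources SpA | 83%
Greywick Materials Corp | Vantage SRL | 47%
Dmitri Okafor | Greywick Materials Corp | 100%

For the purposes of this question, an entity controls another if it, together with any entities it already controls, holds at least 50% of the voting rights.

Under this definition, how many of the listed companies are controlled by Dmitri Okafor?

Dmitri holds 100% of Greywick, so Dmitri controls Greywick.
Greywick and Dmitri together hold 45% + 20% = 65% of Crestway, so Dmitri controls Crestway.
Crestway holds 83% of Corven, so Dmitri controls Corven.
Crestway holds 63% of Arbor, so Dmitri controls Arbor.
No other company's threshold is met.
Dmitri controls 4 companies.

4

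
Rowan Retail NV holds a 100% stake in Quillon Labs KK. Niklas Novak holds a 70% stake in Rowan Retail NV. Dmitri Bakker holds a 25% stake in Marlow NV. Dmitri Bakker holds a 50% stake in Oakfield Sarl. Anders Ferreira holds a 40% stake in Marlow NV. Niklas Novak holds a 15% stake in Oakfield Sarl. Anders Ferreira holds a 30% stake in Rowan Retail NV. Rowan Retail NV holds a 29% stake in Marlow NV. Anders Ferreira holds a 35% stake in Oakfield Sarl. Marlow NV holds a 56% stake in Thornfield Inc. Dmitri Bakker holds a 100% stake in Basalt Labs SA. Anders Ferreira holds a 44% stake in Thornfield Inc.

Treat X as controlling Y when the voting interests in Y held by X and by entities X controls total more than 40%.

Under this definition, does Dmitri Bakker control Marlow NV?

Dmitri holds 50% of Oakfield, so Dmitri controls Oakfield.
Dmitri holds 100% of Basalt, so Dmitri controls Basalt.
In Marlow, Dmitri's side holds only 25%, not > 40%.
So Dmitri does not control Marlow.

No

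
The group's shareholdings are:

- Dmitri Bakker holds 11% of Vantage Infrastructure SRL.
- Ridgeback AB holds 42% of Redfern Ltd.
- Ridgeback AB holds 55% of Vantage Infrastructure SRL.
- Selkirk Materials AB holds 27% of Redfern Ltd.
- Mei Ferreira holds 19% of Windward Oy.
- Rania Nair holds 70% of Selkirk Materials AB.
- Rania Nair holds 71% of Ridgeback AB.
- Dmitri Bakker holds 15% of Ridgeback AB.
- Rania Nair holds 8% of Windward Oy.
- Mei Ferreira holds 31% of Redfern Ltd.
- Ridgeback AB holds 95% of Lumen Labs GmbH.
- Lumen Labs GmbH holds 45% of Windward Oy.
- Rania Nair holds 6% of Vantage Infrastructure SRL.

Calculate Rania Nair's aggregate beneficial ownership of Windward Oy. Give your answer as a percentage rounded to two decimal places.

38.35%

Rania reaches Windward along 2 paths.
Via Ridgeback → Lumen: 71% × 95% × 45% = 30.3525%.
Direct stake: 8% = 8%.
Total: 30.3525% + 8% = 38.3525%.
Rounded: 38.35%.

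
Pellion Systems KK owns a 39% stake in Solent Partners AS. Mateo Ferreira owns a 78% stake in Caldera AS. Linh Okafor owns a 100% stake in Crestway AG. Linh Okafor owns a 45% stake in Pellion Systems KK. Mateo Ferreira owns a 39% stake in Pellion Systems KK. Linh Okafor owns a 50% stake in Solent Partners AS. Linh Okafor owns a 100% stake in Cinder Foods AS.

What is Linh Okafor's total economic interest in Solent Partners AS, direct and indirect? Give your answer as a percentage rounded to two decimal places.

Linh reaches Solent along 2 paths.
Direct stake: 50% = 50%.
Via Pellion: 45% × 39% = 17.55%.
Total: 50% + 17.55% = 67.55%.

67.55%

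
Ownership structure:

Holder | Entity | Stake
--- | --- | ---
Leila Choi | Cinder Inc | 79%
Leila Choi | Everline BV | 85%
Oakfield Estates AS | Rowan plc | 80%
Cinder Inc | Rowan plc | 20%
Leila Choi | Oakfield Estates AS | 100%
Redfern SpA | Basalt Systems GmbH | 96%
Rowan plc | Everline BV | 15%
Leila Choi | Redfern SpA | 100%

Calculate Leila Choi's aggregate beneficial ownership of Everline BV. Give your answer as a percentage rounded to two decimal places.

99.37%

Leila reaches Everline along 3 paths.
Via Oakfield → Rowan: 100% × 80% × 15% = 12%.
Via Cinder → Rowan: 79% × 20% × 15% = 2.37%.
Direct stake: 85% = 85%.
Total: 12% + 2.37% + 85% = 99.37%.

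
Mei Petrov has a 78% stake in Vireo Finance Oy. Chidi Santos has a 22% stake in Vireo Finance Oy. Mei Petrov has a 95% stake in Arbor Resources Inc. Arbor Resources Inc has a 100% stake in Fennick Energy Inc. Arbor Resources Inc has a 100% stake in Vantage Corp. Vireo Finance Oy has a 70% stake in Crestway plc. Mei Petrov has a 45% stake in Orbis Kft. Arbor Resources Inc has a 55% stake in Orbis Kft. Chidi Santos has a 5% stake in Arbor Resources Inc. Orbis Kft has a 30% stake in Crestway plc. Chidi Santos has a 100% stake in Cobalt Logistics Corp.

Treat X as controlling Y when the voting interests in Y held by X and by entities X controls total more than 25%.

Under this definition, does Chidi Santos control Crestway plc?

Chidi holds 100% of Cobalt, so Chidi controls Cobalt.
Neither Chidi nor any entity Chidi controls holds any voting interest in Crestway.
So Chidi does not control Crestway.

No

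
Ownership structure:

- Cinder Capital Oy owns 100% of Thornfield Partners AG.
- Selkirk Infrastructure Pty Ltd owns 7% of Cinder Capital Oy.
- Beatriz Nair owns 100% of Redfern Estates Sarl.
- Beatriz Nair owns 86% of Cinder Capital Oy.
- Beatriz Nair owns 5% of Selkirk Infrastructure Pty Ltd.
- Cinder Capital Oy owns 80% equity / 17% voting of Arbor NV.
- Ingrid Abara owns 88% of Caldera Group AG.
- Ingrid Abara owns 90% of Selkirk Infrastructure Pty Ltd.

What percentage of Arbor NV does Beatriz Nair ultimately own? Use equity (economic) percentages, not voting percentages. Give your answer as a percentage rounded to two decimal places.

Beatriz reaches Arbor along 2 paths.
Via Cinder: 86% × 80% = 68.8%.
Via Selkirk → Cinder: 5% × 7% × 80% = 0.28%.
Total: 68.8% + 0.28% = 69.08%.

69.08%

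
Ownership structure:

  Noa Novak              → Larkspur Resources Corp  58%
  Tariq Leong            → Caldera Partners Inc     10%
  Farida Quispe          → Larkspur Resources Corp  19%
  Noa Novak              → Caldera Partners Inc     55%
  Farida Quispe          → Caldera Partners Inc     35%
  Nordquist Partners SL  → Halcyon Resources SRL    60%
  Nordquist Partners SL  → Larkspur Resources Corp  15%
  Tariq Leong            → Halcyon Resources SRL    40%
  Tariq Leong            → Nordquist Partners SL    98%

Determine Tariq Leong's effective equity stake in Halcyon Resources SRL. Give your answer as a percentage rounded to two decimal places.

98.80%

Tariq reaches Halcyon along 2 paths.
Via Nordquist: 98% × 60% = 58.8%.
Direct stake: 40% = 40%.
Total: 58.8% + 40% = 98.8%.
Rounded: 98.80%.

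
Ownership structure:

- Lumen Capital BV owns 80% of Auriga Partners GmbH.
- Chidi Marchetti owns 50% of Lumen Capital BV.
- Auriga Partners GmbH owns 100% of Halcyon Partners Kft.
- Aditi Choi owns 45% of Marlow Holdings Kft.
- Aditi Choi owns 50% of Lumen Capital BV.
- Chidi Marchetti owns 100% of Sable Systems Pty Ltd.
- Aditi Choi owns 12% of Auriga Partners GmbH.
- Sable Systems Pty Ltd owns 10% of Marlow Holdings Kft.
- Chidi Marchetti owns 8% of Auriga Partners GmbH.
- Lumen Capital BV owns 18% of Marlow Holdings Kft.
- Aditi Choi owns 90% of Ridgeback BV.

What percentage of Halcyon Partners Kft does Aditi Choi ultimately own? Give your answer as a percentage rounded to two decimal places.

Aditi reaches Halcyon along 2 paths.
Via Lumen → Auriga: 50% × 80% × 100% = 40%.
Via Auriga: 12% × 100% = 12%.
Total: 40% + 12% = 52%.
Rounded: 52.00%.

52.00%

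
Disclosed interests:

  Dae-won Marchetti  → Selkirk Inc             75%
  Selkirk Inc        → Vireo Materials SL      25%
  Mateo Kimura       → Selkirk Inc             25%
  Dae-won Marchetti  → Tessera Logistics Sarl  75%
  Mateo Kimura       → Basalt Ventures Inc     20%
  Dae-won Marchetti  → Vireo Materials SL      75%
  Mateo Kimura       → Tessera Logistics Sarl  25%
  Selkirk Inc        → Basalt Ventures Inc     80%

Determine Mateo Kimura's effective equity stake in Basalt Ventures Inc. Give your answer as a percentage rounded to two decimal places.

Mateo reaches Basalt along 2 paths.
Direct stake: 20% = 20%.
Via Selkirk: 25% × 80% = 20%.
Total: 20% + 20% = 40%.
Rounded: 40.00%.

40.00%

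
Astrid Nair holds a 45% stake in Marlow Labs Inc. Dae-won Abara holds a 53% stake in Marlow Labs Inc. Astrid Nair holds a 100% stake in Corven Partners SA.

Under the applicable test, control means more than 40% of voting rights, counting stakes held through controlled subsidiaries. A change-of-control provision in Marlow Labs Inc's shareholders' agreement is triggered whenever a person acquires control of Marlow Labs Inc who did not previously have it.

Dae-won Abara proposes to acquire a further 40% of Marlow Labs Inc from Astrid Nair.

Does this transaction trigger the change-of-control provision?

No

The purchase adds only to Dae-won's holdings (Astrid's stake shrinks), so Dae-won is the only person who could newly come to control Marlow.
Dae-won holds 53% of Marlow, so Dae-won controls Marlow.
So Dae-won already controls Marlow before the transaction.
After the purchase, Dae-won's direct stake in Marlow rises to 53% + 40% = 93%, and Astrid's stake falls to 5%.
Dae-won controlled Marlow already, so this is not a new person acquiring control; every other person's position is unchanged or reduced.
No new person acquires control, so the clause is not triggered.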